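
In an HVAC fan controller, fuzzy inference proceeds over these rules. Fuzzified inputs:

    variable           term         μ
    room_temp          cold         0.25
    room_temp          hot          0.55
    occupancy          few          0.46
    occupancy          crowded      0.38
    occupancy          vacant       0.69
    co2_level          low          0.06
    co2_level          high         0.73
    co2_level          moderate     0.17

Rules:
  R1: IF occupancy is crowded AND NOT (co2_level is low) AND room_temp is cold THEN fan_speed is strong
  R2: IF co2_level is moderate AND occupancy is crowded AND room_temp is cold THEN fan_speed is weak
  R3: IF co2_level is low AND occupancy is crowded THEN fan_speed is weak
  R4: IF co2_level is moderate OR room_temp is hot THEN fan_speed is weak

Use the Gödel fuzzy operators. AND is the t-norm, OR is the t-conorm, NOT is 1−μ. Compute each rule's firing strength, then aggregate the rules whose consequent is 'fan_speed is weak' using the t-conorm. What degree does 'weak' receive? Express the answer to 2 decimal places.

0.55

R1: crowded=0.38, ¬low=1−0.06=0.94, cold=0.25; AND[min(a, b)] → w = 0.25
R2: moderate=0.17, crowded=0.38, cold=0.25; AND[min(a, b)] → w = 0.17
R3: low=0.06, crowded=0.38; AND[min(a, b)] → w = 0.06
R4: moderate=0.17, hot=0.55; OR[max(a, b)] → w = 0.55
Rules with consequent 'weak': {R2, R3, R4} → strengths 0.17, 0.06, 0.55
Aggregate via t-conorm [max(a, b)]: 0.55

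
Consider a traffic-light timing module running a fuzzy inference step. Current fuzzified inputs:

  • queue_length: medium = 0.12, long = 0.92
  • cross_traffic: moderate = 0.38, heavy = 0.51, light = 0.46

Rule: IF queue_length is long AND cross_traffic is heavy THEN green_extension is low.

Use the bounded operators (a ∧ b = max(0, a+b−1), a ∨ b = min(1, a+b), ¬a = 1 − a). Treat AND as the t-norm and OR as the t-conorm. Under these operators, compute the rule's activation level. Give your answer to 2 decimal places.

0.43

firing strength: long=0.92, heavy=0.51; AND[max(0, a+b−1)] → w = 0.43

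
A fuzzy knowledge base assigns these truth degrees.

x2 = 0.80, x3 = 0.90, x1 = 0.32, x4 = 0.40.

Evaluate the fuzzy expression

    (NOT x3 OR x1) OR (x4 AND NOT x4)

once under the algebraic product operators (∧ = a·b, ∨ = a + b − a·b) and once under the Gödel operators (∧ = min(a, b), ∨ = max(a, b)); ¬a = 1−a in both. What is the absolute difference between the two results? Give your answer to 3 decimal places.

Under algebraic product:
  NOT x3 = 1 − 0.9000 = 0.1000
  NOT x3 OR x1 = a + b − a·b on (0.1000, 0.3200) = 0.3880
  NOT x4 = 1 − 0.4000 = 0.6000
  x4 AND NOT x4 = a·b on (0.4000, 0.6000) = 0.2400
  (NOT x3 OR x1) OR (x4 AND NOT x4) = a + b − a·b on (0.3880, 0.2400) = 0.5349
  → value = 0.5349
Under Gödel:
  NOT x3 = 1 − 0.90 = 0.10
  NOT x3 OR x1 = max(a, b) on (0.10, 0.32) = 0.32
  NOT x4 = 1 − 0.40 = 0.60
  x4 AND NOT x4 = min(a, b) on (0.40, 0.60) = 0.40
  (NOT x3 OR x1) OR (x4 AND NOT x4) = max(a, b) on (0.32, 0.40) = 0.40
  → value = 0.4000
|0.5349 − 0.4000| = 0.135

0.135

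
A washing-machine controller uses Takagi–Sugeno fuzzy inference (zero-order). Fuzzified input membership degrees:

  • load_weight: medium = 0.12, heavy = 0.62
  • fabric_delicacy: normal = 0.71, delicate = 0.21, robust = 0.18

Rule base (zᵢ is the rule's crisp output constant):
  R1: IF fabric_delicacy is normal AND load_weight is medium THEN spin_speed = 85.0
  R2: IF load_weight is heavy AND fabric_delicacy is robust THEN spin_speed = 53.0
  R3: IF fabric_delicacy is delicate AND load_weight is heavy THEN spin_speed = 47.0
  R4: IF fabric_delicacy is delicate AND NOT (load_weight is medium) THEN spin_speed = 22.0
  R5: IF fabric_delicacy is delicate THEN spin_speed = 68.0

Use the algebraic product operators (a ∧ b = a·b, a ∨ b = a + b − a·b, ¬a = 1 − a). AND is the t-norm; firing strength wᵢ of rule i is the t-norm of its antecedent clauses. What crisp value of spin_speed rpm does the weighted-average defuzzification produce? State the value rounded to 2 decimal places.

52.12

R1 (z=85.0): normal=0.71, medium=0.12; AND[a·b] → w = 0.0852
R2 (z=53.0): heavy=0.62, robust=0.18; AND[a·b] → w = 0.1116
R3 (z=47.0): delicate=0.21, heavy=0.62; AND[a·b] → w = 0.1302
R4 (z=22.0): delicate=0.21, ¬medium=1−0.12=0.88; AND[a·b] → w = 0.1848
R5 (z=68.0): delicate=0.21 → w = 0.2100
Weighted average = (0.0852·85.0 + 0.1116·53.0 + 0.1302·47.0 + 0.1848·22.0 + 0.2100·68.0) / (0.0852 + 0.1116 + 0.1302 + 0.1848 + 0.2100)
  = 37.6218 / 0.7218 = 52.12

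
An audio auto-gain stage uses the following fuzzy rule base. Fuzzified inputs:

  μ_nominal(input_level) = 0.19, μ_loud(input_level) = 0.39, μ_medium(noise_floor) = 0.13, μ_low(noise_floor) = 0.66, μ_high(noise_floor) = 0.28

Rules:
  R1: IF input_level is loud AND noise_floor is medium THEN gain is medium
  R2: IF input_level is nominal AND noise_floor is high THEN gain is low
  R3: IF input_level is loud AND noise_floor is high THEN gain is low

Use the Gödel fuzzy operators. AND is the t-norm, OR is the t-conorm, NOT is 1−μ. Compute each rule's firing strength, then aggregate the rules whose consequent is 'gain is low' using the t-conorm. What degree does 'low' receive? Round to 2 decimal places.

0.28

R1: loud=0.39, medium=0.13; AND[min(a, b)] → w = 0.13
R2: nominal=0.19, high=0.28; AND[min(a, b)] → w = 0.19
R3: loud=0.39, high=0.28; AND[min(a, b)] → w = 0.28
Rules with consequent 'low': {R2, R3} → strengths 0.19, 0.28
Aggregate via t-conorm [max(a, b)]: 0.28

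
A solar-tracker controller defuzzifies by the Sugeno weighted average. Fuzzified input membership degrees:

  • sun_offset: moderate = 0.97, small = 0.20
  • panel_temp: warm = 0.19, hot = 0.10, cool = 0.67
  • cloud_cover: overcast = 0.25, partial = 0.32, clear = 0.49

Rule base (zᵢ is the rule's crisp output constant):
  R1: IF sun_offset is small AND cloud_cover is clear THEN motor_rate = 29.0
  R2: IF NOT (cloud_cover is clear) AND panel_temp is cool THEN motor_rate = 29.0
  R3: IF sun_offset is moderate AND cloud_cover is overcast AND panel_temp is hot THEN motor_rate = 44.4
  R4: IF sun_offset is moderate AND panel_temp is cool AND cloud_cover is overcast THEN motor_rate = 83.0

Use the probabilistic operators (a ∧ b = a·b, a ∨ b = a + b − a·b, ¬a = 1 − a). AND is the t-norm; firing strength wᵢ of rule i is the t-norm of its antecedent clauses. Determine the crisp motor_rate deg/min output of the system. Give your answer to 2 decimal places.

43.60

R1 (z=29.0): small=0.20, clear=0.49; AND[a·b] → w = 0.0980
R2 (z=29.0): ¬clear=1−0.49=0.51, cool=0.67; AND[a·b] → w = 0.3417
R3 (z=44.4): moderate=0.97, overcast=0.25, hot=0.10; AND[a·b] → w = 0.0243
R4 (z=83.0): moderate=0.97, cool=0.67, overcast=0.25; AND[a·b] → w = 0.1625
Weighted average = (0.0980·29.0 + 0.3417·29.0 + 0.0243·44.4 + 0.1625·83.0) / (0.0980 + 0.3417 + 0.0243 + 0.1625)
  = 27.3134 / 0.6264 = 43.60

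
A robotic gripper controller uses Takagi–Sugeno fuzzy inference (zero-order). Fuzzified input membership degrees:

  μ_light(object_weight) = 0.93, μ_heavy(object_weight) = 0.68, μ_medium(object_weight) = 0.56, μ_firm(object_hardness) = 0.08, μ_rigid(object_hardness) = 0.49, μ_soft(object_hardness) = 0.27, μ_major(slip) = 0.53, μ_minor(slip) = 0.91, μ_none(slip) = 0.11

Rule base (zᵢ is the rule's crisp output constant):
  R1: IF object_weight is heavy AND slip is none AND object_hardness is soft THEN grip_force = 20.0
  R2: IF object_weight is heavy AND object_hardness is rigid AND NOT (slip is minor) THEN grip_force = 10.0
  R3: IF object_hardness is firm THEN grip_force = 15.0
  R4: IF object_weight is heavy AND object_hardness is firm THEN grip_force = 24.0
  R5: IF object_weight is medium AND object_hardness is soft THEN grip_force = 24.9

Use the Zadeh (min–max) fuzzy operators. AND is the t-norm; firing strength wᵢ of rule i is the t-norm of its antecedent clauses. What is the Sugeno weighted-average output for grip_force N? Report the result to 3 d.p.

20.544

R1 (z=20.0): heavy=0.68, none=0.11, soft=0.27; AND[min(a, b)] → w = 0.11
R2 (z=10.0): heavy=0.68, rigid=0.49, ¬minor=1−0.91=0.09; AND[min(a, b)] → w = 0.09
R3 (z=15.0): firm=0.08 → w = 0.08
R4 (z=24.0): heavy=0.68, firm=0.08; AND[min(a, b)] → w = 0.08
R5 (z=24.9): medium=0.56, soft=0.27; AND[min(a, b)] → w = 0.27
Weighted average = (0.11·20.0 + 0.09·10.0 + 0.08·15.0 + 0.08·24.0 + 0.27·24.9) / (0.11 + 0.09 + 0.08 + 0.08 + 0.27)
  = 12.9430 / 0.6300 = 20.544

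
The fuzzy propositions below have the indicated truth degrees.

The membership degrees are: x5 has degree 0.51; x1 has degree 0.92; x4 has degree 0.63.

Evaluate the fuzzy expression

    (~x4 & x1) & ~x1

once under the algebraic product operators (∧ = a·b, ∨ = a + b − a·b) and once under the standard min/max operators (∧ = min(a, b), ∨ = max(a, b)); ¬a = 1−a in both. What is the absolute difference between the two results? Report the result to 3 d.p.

Under algebraic product:
  ~x4 = 1 − 0.6300 = 0.3700
  ~x4 & x1 = a·b on (0.3700, 0.9200) = 0.3404
  ~x1 = 1 − 0.9200 = 0.0800
  (~x4 & x1) & ~x1 = a·b on (0.3404, 0.0800) = 0.0272
  → value = 0.0272
Under standard min/max:
  ~x4 = 1 − 0.63 = 0.37
  ~x4 & x1 = min(a, b) on (0.37, 0.92) = 0.37
  ~x1 = 1 − 0.92 = 0.08
  (~x4 & x1) & ~x1 = min(a, b) on (0.37, 0.08) = 0.08
  → value = 0.0800
|0.0272 − 0.0800| = 0.053

0.053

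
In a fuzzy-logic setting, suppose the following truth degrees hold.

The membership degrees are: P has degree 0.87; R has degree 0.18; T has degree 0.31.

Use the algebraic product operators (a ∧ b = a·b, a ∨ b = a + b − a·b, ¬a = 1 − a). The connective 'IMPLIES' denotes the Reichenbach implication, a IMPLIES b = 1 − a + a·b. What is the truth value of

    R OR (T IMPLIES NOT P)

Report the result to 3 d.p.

NOT P = 1 − 0.8700 = 0.1300
T IMPLIES NOT P  [Reichenbach: 1 − a + a·b] with a=0.3100, b=0.1300 → 0.7303
R OR (T IMPLIES NOT P) = a + b − a·b on (0.1800, 0.7303) = 0.7788

0.779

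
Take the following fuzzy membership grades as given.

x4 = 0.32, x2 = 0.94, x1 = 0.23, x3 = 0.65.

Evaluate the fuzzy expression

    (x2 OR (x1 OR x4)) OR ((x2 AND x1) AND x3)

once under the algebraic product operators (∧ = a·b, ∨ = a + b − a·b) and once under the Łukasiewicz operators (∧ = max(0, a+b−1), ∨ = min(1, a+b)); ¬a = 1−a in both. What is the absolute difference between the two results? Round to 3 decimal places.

0.027

Under algebraic product:
  x1 OR x4 = a + b − a·b on (0.2300, 0.3200) = 0.4764
  x2 OR (x1 OR x4) = a + b − a·b on (0.9400, 0.4764) = 0.9686
  x2 AND x1 = a·b on (0.9400, 0.2300) = 0.2162
  (x2 AND x1) AND x3 = a·b on (0.2162, 0.6500) = 0.1405
  (x2 OR (x1 OR x4)) OR ((x2 AND x1) AND x3) = a + b − a·b on (0.9686, 0.1405) = 0.9730
  → value = 0.9730
Under Łukasiewicz:
  x1 OR x4 = min(1, a+b) on (0.23, 0.32) = 0.55
  x2 OR (x1 OR x4) = min(1, a+b) on (0.94, 0.55) = 1.00
  x2 AND x1 = max(0, a+b−1) on (0.94, 0.23) = 0.17
  (x2 AND x1) AND x3 = max(0, a+b−1) on (0.17, 0.65) = 0.00
  (x2 OR (x1 OR x4)) OR ((x2 AND x1) AND x3) = min(1, a+b) on (1.00, 0.00) = 1.00
  → value = 1.0000
|0.9730 − 1.0000| = 0.027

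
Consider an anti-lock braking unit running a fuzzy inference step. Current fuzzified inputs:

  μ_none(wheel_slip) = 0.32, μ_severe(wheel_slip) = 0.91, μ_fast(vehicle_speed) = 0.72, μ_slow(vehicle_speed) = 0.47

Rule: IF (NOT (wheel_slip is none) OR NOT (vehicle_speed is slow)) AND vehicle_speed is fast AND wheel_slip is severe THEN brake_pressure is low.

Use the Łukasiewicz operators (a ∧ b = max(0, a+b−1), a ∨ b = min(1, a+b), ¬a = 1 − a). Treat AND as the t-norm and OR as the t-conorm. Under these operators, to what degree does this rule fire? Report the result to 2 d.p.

firing strength: (¬none=1−0.32=0.68 OR ¬slow=1−0.47=0.53) = 1.00; AND[max(0, a+b−1)] with fast=0.72, severe=0.91 → w = 0.63

0.63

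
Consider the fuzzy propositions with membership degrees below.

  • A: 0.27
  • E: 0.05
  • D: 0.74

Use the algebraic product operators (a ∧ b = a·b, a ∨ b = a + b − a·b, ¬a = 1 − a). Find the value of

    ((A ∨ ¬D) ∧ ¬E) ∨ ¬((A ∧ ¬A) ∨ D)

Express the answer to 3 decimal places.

¬D = 1 − 0.7400 = 0.2600
A ∨ ¬D = a + b − a·b on (0.2700, 0.2600) = 0.4598
¬E = 1 − 0.0500 = 0.9500
(A ∨ ¬D) ∧ ¬E = a·b on (0.4598, 0.9500) = 0.4368
¬A = 1 − 0.2700 = 0.7300
A ∧ ¬A = a·b on (0.2700, 0.7300) = 0.1971
(A ∧ ¬A) ∨ D = a + b − a·b on (0.1971, 0.7400) = 0.7912
¬((A ∧ ¬A) ∨ D) = 1 − 0.7912 = 0.2088
((A ∨ ¬D) ∧ ¬E) ∨ ¬((A ∧ ¬A) ∨ D) = a + b − a·b on (0.4368, 0.2088) = 0.5544

0.554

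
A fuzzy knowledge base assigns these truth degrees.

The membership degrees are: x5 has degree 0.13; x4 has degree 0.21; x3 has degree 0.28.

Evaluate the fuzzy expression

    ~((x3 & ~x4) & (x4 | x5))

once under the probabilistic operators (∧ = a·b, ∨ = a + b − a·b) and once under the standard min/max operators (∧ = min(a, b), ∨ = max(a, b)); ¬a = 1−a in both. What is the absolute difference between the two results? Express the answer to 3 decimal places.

Under probabilistic:
  ~x4 = 1 − 0.2100 = 0.7900
  x3 & ~x4 = a·b on (0.2800, 0.7900) = 0.2212
  x4 | x5 = a + b − a·b on (0.2100, 0.1300) = 0.3127
  (x3 & ~x4) & (x4 | x5) = a·b on (0.2212, 0.3127) = 0.0692
  ~((x3 & ~x4) & (x4 | x5)) = 1 − 0.0692 = 0.9308
  → value = 0.9308
Under standard min/max:
  ~x4 = 1 − 0.21 = 0.79
  x3 & ~x4 = min(a, b) on (0.28, 0.79) = 0.28
  x4 | x5 = max(a, b) on (0.21, 0.13) = 0.21
  (x3 & ~x4) & (x4 | x5) = min(a, b) on (0.28, 0.21) = 0.21
  ~((x3 & ~x4) & (x4 | x5)) = 1 − 0.21 = 0.79
  → value = 0.7900
|0.9308 − 0.7900| = 0.141

0.141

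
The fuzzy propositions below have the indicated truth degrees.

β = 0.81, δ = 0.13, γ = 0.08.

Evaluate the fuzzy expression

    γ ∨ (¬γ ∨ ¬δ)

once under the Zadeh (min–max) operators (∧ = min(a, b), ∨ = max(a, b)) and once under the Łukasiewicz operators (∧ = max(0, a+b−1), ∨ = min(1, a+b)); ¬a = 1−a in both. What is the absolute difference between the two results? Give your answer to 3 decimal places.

Under Zadeh (min–max):
  ¬γ = 1 − 0.08 = 0.92
  ¬δ = 1 − 0.13 = 0.87
  ¬γ ∨ ¬δ = max(a, b) on (0.92, 0.87) = 0.92
  γ ∨ (¬γ ∨ ¬δ) = max(a, b) on (0.08, 0.92) = 0.92
  → value = 0.9200
Under Łukasiewicz:
  ¬γ = 1 − 0.08 = 0.92
  ¬δ = 1 − 0.13 = 0.87
  ¬γ ∨ ¬δ = min(1, a+b) on (0.92, 0.87) = 1.00
  γ ∨ (¬γ ∨ ¬δ) = min(1, a+b) on (0.08, 1.00) = 1.00
  → value = 1.0000
|0.9200 − 1.0000| = 0.080

0.080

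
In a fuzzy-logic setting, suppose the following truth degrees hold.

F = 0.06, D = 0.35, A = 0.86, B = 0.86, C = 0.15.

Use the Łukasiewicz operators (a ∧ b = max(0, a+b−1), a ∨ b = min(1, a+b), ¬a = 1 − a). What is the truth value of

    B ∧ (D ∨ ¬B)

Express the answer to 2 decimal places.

¬B = 1 − 0.86 = 0.14
D ∨ ¬B = min(1, a+b) on (0.35, 0.14) = 0.49
B ∧ (D ∨ ¬B) = max(0, a+b−1) on (0.86, 0.49) = 0.35

0.35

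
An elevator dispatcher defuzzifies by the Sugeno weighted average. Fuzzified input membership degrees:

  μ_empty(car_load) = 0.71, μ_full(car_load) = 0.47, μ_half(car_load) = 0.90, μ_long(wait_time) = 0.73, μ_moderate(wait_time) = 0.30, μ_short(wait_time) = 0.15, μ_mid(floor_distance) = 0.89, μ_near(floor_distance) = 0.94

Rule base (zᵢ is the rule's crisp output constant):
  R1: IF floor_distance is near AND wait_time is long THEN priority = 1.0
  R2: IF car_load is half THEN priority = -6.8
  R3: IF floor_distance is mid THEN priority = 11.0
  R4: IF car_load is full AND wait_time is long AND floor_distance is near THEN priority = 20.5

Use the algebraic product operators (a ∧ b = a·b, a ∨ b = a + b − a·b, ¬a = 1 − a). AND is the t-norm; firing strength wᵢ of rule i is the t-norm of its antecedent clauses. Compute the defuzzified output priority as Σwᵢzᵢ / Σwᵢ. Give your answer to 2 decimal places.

3.92

R1 (z=1.0): near=0.94, long=0.73; AND[a·b] → w = 0.6862
R2 (z=-6.8): half=0.90 → w = 0.9000
R3 (z=11.0): mid=0.89 → w = 0.8900
R4 (z=20.5): full=0.47, long=0.73, near=0.94; AND[a·b] → w = 0.3225
Weighted average = (0.6862·1.0 + 0.9000·-6.8 + 0.8900·11.0 + 0.3225·20.5) / (0.6862 + 0.9000 + 0.8900 + 0.3225)
  = 10.9677 / 2.7987 = 3.92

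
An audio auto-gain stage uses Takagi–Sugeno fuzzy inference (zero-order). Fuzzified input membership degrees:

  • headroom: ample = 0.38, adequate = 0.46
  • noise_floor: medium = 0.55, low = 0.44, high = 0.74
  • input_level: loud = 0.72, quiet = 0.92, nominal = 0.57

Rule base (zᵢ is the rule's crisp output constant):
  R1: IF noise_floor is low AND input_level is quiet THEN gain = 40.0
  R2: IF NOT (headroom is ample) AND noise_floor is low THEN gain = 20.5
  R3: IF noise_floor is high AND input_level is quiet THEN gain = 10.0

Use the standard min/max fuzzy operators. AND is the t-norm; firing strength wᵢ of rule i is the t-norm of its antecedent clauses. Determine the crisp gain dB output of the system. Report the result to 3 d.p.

R1 (z=40.0): low=0.44, quiet=0.92; AND[min(a, b)] → w = 0.44
R2 (z=20.5): ¬ample=1−0.38=0.62, low=0.44; AND[min(a, b)] → w = 0.44
R3 (z=10.0): high=0.74, quiet=0.92; AND[min(a, b)] → w = 0.74
Weighted average = (0.44·40.0 + 0.44·20.5 + 0.74·10.0) / (0.44 + 0.44 + 0.74)
  = 34.0200 / 1.6200 = 21.000

21.000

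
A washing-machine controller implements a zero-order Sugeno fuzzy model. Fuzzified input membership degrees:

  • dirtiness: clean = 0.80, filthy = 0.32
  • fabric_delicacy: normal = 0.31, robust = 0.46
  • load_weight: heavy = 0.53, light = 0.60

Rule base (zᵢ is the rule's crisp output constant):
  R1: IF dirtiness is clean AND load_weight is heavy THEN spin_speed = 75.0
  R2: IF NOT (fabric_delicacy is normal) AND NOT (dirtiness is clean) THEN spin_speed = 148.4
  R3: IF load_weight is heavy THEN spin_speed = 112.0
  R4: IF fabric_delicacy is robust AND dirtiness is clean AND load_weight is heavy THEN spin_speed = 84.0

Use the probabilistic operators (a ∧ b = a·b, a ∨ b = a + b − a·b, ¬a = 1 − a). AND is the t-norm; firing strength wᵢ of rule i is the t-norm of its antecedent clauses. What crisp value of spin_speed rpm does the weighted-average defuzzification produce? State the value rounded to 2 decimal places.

99.47

R1 (z=75.0): clean=0.80, heavy=0.53; AND[a·b] → w = 0.4240
R2 (z=148.4): ¬normal=1−0.31=0.69, ¬clean=1−0.80=0.20; AND[a·b] → w = 0.1380
R3 (z=112.0): heavy=0.53 → w = 0.5300
R4 (z=84.0): robust=0.46, clean=0.80, heavy=0.53; AND[a·b] → w = 0.1950
Weighted average = (0.4240·75.0 + 0.1380·148.4 + 0.5300·112.0 + 0.1950·84.0) / (0.4240 + 0.1380 + 0.5300 + 0.1950)
  = 128.0226 / 1.2870 = 99.47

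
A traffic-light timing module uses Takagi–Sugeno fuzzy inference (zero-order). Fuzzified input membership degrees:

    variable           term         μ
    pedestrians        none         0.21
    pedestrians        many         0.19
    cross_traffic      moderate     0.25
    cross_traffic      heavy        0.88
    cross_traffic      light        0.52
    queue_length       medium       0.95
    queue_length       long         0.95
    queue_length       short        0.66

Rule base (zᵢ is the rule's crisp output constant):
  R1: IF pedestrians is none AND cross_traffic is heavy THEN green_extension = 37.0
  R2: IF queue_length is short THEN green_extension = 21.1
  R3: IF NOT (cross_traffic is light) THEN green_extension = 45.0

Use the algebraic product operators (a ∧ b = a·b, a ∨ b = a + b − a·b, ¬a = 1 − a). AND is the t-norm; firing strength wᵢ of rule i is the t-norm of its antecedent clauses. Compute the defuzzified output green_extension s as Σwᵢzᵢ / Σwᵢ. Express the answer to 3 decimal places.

31.977

R1 (z=37.0): none=0.21, heavy=0.88; AND[a·b] → w = 0.1848
R2 (z=21.1): short=0.66 → w = 0.6600
R3 (z=45.0): ¬light=1−0.52=0.48 → w = 0.4800
Weighted average = (0.1848·37.0 + 0.6600·21.1 + 0.4800·45.0) / (0.1848 + 0.6600 + 0.4800)
  = 42.3636 / 1.3248 = 31.977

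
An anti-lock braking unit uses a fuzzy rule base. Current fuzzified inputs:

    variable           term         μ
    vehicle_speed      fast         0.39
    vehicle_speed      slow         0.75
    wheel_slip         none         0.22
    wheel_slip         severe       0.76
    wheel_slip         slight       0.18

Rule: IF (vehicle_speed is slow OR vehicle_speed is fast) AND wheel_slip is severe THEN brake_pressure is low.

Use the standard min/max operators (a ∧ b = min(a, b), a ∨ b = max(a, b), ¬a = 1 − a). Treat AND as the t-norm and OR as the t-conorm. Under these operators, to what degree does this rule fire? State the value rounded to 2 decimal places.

0.75

firing strength: (slow=0.75 OR fast=0.39) = 0.75; AND[min(a, b)] with severe=0.76 → w = 0.75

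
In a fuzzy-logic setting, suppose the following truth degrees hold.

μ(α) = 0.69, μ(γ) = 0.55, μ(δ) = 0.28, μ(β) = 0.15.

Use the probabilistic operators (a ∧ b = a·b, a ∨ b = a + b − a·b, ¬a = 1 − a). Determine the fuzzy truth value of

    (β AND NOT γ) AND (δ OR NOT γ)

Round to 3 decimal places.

0.041

NOT γ = 1 − 0.5500 = 0.4500
β AND NOT γ = a·b on (0.1500, 0.4500) = 0.0675
NOT γ = 1 − 0.5500 = 0.4500
δ OR NOT γ = a + b − a·b on (0.2800, 0.4500) = 0.6040
(β AND NOT γ) AND (δ OR NOT γ) = a·b on (0.0675, 0.6040) = 0.0408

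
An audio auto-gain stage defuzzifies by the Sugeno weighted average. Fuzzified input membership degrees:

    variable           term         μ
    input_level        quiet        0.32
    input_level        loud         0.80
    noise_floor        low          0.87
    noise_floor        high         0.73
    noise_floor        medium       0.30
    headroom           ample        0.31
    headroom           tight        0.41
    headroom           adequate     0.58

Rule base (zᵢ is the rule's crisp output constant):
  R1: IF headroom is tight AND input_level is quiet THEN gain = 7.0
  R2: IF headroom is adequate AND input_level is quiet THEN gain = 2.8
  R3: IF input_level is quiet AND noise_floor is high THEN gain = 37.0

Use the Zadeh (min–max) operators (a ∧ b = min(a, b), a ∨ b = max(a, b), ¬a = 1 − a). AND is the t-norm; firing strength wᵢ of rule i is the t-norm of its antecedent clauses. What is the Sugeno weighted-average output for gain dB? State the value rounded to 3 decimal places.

15.600

R1 (z=7.0): tight=0.41, quiet=0.32; AND[min(a, b)] → w = 0.32
R2 (z=2.8): adequate=0.58, quiet=0.32; AND[min(a, b)] → w = 0.32
R3 (z=37.0): quiet=0.32, high=0.73; AND[min(a, b)] → w = 0.32
Weighted average = (0.32·7.0 + 0.32·2.8 + 0.32·37.0) / (0.32 + 0.32 + 0.32)
  = 14.9760 / 0.9600 = 15.600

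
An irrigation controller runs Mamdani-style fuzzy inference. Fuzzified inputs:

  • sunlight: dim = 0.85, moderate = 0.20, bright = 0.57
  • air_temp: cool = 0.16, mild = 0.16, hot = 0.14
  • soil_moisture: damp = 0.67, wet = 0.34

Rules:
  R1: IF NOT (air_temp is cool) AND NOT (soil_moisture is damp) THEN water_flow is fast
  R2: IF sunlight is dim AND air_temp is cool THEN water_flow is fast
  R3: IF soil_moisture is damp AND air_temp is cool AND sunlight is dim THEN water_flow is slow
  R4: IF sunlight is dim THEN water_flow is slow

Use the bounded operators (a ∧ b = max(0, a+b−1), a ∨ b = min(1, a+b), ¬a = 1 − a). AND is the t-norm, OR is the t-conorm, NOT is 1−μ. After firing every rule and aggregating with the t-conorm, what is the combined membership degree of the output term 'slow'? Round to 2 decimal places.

R1: ¬cool=1−0.16=0.84, ¬damp=1−0.67=0.33; AND[max(0, a+b−1)] → w = 0.17
R2: dim=0.85, cool=0.16; AND[max(0, a+b−1)] → w = 0.01
R3: damp=0.67, cool=0.16, dim=0.85; AND[max(0, a+b−1)] → w = 0.00
R4: dim=0.85 → w = 0.85
Rules with consequent 'slow': {R3, R4} → strengths 0.00, 0.85
Aggregate via t-conorm [min(1, a+b)]: 0.85

0.85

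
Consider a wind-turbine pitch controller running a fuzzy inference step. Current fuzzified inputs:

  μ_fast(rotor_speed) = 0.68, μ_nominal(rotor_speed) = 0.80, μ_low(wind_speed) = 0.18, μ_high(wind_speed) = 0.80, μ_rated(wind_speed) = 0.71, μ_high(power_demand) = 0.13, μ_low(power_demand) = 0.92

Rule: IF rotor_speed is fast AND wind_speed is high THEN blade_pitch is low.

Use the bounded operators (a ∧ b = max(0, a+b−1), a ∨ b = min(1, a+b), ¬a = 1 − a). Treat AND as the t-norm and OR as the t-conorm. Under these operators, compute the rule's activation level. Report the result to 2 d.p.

0.48

firing strength: fast=0.68, high=0.80; AND[max(0, a+b−1)] → w = 0.48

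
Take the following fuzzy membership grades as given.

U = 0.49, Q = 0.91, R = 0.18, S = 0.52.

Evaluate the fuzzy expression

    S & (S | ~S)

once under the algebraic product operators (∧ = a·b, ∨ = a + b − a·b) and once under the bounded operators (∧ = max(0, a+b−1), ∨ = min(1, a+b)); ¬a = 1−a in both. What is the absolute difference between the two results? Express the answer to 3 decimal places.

0.130

Under algebraic product:
  ~S = 1 − 0.5200 = 0.4800
  S | ~S = a + b − a·b on (0.5200, 0.4800) = 0.7504
  S & (S | ~S) = a·b on (0.5200, 0.7504) = 0.3902
  → value = 0.3902
Under bounded:
  ~S = 1 − 0.52 = 0.48
  S | ~S = min(1, a+b) on (0.52, 0.48) = 1.00
  S & (S | ~S) = max(0, a+b−1) on (0.52, 1.00) = 0.52
  → value = 0.5200
|0.3902 − 0.5200| = 0.130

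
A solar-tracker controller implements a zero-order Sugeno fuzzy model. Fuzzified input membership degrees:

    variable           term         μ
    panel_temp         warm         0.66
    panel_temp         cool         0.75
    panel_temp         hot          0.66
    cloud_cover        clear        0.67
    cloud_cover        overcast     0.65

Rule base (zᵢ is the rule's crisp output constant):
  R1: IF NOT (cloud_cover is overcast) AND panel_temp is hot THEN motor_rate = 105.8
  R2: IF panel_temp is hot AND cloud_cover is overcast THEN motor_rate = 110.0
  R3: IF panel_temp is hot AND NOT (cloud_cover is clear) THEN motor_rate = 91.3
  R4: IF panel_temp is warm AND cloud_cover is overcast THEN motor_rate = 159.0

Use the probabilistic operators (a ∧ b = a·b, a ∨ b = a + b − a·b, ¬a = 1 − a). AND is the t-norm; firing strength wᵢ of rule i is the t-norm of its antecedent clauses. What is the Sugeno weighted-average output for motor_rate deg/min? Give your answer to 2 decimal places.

R1 (z=105.8): ¬overcast=1−0.65=0.35, hot=0.66; AND[a·b] → w = 0.2310
R2 (z=110.0): hot=0.66, overcast=0.65; AND[a·b] → w = 0.4290
R3 (z=91.3): hot=0.66, ¬clear=1−0.67=0.33; AND[a·b] → w = 0.2178
R4 (z=159.0): warm=0.66, overcast=0.65; AND[a·b] → w = 0.4290
Weighted average = (0.2310·105.8 + 0.4290·110.0 + 0.2178·91.3 + 0.4290·159.0) / (0.2310 + 0.4290 + 0.2178 + 0.4290)
  = 159.7259 / 1.3068 = 122.23

122.23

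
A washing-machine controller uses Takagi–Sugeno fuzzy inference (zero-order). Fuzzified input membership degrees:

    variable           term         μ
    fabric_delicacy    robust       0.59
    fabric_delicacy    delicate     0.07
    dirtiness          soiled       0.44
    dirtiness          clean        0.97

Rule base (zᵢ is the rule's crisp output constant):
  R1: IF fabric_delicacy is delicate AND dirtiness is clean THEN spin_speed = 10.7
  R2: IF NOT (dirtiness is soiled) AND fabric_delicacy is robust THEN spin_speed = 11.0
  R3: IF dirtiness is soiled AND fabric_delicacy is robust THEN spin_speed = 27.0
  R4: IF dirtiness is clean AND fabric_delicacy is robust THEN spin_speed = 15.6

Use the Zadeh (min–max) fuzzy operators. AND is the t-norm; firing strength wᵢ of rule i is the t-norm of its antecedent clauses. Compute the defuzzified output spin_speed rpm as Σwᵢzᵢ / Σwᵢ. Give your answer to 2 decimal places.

16.86

R1 (z=10.7): delicate=0.07, clean=0.97; AND[min(a, b)] → w = 0.07
R2 (z=11.0): ¬soiled=1−0.44=0.56, robust=0.59; AND[min(a, b)] → w = 0.56
R3 (z=27.0): soiled=0.44, robust=0.59; AND[min(a, b)] → w = 0.44
R4 (z=15.6): clean=0.97, robust=0.59; AND[min(a, b)] → w = 0.59
Weighted average = (0.07·10.7 + 0.56·11.0 + 0.44·27.0 + 0.59·15.6) / (0.07 + 0.56 + 0.44 + 0.59)
  = 27.9930 / 1.6600 = 16.86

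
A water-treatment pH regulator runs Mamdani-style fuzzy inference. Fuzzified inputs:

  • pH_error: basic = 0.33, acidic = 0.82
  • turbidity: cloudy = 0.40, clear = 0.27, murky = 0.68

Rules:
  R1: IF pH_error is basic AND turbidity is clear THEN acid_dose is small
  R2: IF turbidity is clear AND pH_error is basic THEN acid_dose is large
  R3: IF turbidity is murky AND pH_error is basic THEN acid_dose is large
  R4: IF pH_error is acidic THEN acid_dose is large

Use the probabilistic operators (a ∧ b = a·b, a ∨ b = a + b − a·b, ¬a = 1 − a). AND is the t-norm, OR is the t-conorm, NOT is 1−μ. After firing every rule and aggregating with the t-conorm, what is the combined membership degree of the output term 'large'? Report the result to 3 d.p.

0.873

R1: basic=0.33, clear=0.27; AND[a·b] → w = 0.0891
R2: clear=0.27, basic=0.33; AND[a·b] → w = 0.0891
R3: murky=0.68, basic=0.33; AND[a·b] → w = 0.2244
R4: acidic=0.82 → w = 0.8200
Rules with consequent 'large': {R2, R3, R4} → strengths 0.0891, 0.2244, 0.8200
Aggregate via t-conorm [a + b − a·b]: 0.8728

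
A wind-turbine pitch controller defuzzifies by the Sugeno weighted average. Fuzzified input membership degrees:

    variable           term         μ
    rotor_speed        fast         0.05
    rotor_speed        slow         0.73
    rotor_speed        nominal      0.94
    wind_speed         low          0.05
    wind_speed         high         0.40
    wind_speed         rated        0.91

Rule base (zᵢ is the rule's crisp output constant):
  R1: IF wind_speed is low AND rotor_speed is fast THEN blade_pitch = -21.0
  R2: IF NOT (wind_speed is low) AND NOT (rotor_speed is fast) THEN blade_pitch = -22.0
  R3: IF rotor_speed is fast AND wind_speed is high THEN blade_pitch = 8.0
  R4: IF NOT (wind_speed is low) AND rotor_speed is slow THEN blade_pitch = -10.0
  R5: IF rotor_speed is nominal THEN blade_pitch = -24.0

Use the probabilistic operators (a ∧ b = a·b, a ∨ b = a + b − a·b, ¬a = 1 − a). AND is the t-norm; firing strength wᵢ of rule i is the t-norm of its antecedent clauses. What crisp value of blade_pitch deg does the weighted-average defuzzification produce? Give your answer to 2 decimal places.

-19.25

R1 (z=-21.0): low=0.05, fast=0.05; AND[a·b] → w = 0.0025
R2 (z=-22.0): ¬low=1−0.05=0.95, ¬fast=1−0.05=0.95; AND[a·b] → w = 0.9025
R3 (z=8.0): fast=0.05, high=0.40; AND[a·b] → w = 0.0200
R4 (z=-10.0): ¬low=1−0.05=0.95, slow=0.73; AND[a·b] → w = 0.6935
R5 (z=-24.0): nominal=0.94 → w = 0.9400
Weighted average = (0.0025·-21.0 + 0.9025·-22.0 + 0.0200·8.0 + 0.6935·-10.0 + 0.9400·-24.0) / (0.0025 + 0.9025 + 0.0200 + 0.6935 + 0.9400)
  = -49.2425 / 2.5585 = -19.25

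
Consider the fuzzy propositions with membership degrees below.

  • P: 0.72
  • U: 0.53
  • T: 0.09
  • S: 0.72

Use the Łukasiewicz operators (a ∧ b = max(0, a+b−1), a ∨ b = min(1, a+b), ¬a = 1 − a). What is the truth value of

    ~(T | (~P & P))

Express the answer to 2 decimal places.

0.91

~P = 1 − 0.72 = 0.28
~P & P = max(0, a+b−1) on (0.28, 0.72) = 0.00
T | (~P & P) = min(1, a+b) on (0.09, 0.00) = 0.09
~(T | (~P & P)) = 1 − 0.09 = 0.91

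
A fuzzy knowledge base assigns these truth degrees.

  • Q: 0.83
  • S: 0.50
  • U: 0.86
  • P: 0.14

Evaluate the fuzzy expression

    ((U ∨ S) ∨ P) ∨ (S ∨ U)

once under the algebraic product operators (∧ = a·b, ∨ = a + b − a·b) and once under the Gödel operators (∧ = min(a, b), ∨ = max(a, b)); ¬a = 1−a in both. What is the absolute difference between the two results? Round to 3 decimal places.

Under algebraic product:
  U ∨ S = a + b − a·b on (0.8600, 0.5000) = 0.9300
  (U ∨ S) ∨ P = a + b − a·b on (0.9300, 0.1400) = 0.9398
  S ∨ U = a + b − a·b on (0.5000, 0.8600) = 0.9300
  ((U ∨ S) ∨ P) ∨ (S ∨ U) = a + b − a·b on (0.9398, 0.9300) = 0.9958
  → value = 0.9958
Under Gödel:
  U ∨ S = max(a, b) on (0.86, 0.50) = 0.86
  (U ∨ S) ∨ P = max(a, b) on (0.86, 0.14) = 0.86
  S ∨ U = max(a, b) on (0.50, 0.86) = 0.86
  ((U ∨ S) ∨ P) ∨ (S ∨ U) = max(a, b) on (0.86, 0.86) = 0.86
  → value = 0.8600
|0.9958 − 0.8600| = 0.136

0.136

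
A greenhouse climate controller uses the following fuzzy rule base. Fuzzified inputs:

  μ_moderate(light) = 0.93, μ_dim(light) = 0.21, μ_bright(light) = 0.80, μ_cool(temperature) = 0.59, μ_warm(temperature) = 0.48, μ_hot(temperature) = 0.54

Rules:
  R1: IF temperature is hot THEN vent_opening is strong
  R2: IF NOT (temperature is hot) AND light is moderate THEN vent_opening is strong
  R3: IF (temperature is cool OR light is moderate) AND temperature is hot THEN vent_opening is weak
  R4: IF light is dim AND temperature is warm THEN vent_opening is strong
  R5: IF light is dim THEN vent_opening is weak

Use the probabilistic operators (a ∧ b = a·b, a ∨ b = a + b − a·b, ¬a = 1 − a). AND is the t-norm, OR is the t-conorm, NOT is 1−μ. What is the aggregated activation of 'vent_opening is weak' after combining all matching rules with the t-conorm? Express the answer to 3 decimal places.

R1: hot=0.54 → w = 0.5400
R2: ¬hot=1−0.54=0.46, moderate=0.93; AND[a·b] → w = 0.4278
R3: (cool=0.59 OR moderate=0.93) = 0.9713; AND[a·b] with hot=0.54 → w = 0.5245
R4: dim=0.21, warm=0.48; AND[a·b] → w = 0.1008
R5: dim=0.21 → w = 0.2100
Rules with consequent 'weak': {R3, R5} → strengths 0.5245, 0.2100
Aggregate via t-conorm [a + b − a·b]: 0.6244

0.624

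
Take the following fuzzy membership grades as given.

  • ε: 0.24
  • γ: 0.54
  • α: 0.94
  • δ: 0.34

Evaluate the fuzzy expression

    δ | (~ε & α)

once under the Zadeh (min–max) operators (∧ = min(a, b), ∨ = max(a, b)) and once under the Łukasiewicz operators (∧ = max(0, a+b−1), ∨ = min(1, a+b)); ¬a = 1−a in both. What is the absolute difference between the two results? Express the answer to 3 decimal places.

Under Zadeh (min–max):
  ~ε = 1 − 0.24 = 0.76
  ~ε & α = min(a, b) on (0.76, 0.94) = 0.76
  δ | (~ε & α) = max(a, b) on (0.34, 0.76) = 0.76
  → value = 0.7600
Under Łukasiewicz:
  ~ε = 1 − 0.24 = 0.76
  ~ε & α = max(0, a+b−1) on (0.76, 0.94) = 0.70
  δ | (~ε & α) = min(1, a+b) on (0.34, 0.70) = 1.00
  → value = 1.0000
|0.7600 − 1.0000| = 0.240

0.240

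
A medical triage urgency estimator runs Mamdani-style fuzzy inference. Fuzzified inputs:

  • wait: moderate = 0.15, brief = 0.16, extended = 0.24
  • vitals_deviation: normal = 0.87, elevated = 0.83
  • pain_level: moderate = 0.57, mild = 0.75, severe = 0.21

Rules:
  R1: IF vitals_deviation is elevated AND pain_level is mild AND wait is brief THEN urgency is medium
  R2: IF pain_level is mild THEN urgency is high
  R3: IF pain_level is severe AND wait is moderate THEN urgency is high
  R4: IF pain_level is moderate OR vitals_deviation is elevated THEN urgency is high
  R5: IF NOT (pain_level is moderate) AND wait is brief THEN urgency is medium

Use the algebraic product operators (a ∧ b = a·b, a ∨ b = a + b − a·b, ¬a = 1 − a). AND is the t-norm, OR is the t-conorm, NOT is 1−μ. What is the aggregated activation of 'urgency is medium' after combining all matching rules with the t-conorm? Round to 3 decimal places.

R1: elevated=0.83, mild=0.75, brief=0.16; AND[a·b] → w = 0.0996
R2: mild=0.75 → w = 0.7500
R3: severe=0.21, moderate=0.15; AND[a·b] → w = 0.0315
R4: moderate=0.57, elevated=0.83; OR[a + b − a·b] → w = 0.9269
R5: ¬moderate=1−0.57=0.43, brief=0.16; AND[a·b] → w = 0.0688
Rules with consequent 'medium': {R1, R5} → strengths 0.0996, 0.0688
Aggregate via t-conorm [a + b − a·b]: 0.1615

0.162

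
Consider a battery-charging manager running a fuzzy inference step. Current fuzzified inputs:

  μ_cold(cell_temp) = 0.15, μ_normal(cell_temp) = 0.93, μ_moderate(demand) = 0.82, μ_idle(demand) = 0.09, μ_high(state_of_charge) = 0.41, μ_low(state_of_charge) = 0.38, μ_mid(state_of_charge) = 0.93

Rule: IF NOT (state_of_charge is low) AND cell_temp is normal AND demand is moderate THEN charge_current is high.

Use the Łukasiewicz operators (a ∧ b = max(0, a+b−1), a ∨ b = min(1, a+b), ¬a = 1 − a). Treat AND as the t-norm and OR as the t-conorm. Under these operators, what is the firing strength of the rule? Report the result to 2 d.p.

0.37

firing strength: ¬low=1−0.38=0.62, normal=0.93, moderate=0.82; AND[max(0, a+b−1)] → w = 0.37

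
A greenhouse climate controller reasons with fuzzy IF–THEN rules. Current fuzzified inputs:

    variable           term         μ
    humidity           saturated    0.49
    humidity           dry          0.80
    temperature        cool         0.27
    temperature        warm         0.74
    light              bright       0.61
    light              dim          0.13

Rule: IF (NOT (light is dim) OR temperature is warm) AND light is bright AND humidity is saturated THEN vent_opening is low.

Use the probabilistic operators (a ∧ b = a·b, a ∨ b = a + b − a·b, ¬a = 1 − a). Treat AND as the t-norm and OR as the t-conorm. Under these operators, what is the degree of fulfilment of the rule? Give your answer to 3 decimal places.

0.289

firing strength: (¬dim=1−0.13=0.87 OR warm=0.74) = 0.9662; AND[a·b] with bright=0.61, saturated=0.49 → w = 0.2888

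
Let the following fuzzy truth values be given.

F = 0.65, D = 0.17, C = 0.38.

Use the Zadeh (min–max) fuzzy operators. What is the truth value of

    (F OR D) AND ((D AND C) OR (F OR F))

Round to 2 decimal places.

0.65

F OR D = max(a, b) on (0.65, 0.17) = 0.65
D AND C = min(a, b) on (0.17, 0.38) = 0.17
F OR F = max(a, b) on (0.65, 0.65) = 0.65
(D AND C) OR (F OR F) = max(a, b) on (0.17, 0.65) = 0.65
(F OR D) AND ((D AND C) OR (F OR F)) = min(a, b) on (0.65, 0.65) = 0.65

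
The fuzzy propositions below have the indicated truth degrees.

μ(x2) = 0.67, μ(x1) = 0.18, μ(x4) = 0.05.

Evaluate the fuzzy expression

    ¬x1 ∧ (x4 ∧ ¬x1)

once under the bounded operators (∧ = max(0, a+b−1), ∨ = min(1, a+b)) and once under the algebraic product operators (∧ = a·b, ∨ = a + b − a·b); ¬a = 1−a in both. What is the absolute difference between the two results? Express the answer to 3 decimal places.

0.034

Under bounded:
  ¬x1 = 1 − 0.18 = 0.82
  ¬x1 = 1 − 0.18 = 0.82
  x4 ∧ ¬x1 = max(0, a+b−1) on (0.05, 0.82) = 0.00
  ¬x1 ∧ (x4 ∧ ¬x1) = max(0, a+b−1) on (0.82, 0.00) = 0.00
  → value = 0.0000
Under algebraic product:
  ¬x1 = 1 − 0.1800 = 0.8200
  ¬x1 = 1 − 0.1800 = 0.8200
  x4 ∧ ¬x1 = a·b on (0.0500, 0.8200) = 0.0410
  ¬x1 ∧ (x4 ∧ ¬x1) = a·b on (0.8200, 0.0410) = 0.0336
  → value = 0.0336
|0.0000 − 0.0336| = 0.034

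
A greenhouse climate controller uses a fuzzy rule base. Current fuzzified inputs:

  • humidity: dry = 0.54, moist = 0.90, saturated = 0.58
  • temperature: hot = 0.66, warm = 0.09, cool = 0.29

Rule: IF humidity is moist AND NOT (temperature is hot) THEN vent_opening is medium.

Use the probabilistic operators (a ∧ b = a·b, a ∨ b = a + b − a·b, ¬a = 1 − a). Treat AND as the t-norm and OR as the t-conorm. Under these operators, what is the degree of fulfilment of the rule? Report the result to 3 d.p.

firing strength: moist=0.90, ¬hot=1−0.66=0.34; AND[a·b] → w = 0.3060

0.306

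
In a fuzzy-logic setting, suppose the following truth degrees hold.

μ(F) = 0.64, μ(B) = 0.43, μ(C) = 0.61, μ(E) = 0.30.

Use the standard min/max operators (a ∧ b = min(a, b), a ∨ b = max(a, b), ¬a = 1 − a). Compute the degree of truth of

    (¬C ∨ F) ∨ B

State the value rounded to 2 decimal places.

¬C = 1 − 0.61 = 0.39
¬C ∨ F = max(a, b) on (0.39, 0.64) = 0.64
(¬C ∨ F) ∨ B = max(a, b) on (0.64, 0.43) = 0.64

0.64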